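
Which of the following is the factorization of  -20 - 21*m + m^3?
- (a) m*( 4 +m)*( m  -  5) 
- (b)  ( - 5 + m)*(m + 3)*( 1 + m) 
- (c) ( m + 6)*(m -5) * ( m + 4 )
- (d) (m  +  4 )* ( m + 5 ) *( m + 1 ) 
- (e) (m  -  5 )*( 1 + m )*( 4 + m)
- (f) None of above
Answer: e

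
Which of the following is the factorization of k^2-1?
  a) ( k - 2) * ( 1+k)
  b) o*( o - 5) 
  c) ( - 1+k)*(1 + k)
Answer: c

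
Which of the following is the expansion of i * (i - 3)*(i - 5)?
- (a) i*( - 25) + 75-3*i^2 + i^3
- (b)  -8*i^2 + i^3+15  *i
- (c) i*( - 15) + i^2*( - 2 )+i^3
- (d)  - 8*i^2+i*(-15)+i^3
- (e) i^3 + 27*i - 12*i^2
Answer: b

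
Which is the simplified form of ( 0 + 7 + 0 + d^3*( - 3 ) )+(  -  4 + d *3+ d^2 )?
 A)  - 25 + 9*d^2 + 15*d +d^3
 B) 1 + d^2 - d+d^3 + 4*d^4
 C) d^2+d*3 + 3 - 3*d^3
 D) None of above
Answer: C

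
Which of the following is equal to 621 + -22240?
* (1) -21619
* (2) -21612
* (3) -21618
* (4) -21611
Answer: 1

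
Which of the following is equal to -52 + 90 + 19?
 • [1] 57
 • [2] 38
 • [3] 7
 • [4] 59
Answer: 1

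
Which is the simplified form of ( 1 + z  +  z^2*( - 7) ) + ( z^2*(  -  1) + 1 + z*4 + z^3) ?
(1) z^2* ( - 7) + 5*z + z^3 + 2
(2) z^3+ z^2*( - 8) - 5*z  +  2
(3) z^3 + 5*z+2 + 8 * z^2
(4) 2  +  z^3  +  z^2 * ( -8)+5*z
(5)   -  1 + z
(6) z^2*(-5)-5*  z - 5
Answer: 4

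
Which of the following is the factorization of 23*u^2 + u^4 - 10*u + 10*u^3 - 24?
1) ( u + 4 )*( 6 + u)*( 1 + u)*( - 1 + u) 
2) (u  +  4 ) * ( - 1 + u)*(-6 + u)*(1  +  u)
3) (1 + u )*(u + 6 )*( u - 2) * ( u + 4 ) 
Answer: 1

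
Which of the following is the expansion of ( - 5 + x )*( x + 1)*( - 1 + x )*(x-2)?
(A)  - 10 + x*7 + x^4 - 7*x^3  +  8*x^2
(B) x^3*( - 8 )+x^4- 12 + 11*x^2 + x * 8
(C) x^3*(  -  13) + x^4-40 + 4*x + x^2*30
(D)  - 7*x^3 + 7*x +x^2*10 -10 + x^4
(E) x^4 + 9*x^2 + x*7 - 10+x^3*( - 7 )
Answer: E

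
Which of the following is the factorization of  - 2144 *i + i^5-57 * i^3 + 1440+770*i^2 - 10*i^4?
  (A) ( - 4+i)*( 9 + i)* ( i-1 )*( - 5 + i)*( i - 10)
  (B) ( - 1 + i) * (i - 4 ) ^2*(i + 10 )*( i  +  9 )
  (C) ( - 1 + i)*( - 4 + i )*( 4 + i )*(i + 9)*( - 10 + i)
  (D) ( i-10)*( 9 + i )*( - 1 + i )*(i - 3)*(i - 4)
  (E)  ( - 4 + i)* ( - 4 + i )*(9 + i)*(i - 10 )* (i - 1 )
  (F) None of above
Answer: E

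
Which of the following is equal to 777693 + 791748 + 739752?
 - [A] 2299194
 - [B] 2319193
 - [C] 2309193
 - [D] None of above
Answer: C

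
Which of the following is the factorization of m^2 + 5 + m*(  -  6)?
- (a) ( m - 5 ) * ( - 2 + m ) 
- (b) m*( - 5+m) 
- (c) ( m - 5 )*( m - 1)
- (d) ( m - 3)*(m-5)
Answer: c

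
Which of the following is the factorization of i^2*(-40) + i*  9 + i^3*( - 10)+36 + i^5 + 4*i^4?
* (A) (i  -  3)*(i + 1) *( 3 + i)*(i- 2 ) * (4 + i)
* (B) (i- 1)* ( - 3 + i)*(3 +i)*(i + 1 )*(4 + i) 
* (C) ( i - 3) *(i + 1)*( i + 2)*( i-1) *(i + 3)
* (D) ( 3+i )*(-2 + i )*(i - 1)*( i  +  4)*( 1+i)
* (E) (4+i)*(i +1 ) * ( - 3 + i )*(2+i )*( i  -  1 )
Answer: B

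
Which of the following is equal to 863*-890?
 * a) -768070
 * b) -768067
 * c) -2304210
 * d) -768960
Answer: a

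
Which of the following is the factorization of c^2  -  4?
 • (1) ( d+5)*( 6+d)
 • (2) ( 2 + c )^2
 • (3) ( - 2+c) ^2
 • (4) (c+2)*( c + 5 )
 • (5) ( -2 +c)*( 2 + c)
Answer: 5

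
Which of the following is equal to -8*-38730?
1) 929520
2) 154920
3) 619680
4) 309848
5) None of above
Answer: 5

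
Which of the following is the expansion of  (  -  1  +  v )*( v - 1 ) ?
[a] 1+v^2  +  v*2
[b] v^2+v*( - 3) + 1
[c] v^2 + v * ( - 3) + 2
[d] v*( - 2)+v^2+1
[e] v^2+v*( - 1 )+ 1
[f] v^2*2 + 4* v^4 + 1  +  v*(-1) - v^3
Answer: d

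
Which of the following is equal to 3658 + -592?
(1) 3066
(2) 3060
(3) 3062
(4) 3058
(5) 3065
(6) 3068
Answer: 1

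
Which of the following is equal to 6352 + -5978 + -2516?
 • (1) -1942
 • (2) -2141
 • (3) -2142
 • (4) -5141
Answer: 3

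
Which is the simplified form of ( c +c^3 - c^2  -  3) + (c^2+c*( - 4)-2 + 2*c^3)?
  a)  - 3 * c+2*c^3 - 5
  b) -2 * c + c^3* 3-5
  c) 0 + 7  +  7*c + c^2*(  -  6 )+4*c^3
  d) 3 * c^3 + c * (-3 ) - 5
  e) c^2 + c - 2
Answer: d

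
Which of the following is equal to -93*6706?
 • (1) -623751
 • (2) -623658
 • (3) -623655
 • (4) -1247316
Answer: 2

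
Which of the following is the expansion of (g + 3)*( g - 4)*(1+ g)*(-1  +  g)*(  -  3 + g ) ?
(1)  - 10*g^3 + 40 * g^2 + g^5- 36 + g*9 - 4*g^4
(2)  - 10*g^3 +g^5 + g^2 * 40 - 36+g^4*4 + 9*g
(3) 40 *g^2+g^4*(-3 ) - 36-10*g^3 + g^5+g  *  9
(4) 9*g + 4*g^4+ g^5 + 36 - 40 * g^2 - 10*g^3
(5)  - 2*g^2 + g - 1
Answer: 1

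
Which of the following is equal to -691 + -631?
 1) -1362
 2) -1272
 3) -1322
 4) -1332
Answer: 3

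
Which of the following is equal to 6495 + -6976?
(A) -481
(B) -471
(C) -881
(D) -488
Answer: A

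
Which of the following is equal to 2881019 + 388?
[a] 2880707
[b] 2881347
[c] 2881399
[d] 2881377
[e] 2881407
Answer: e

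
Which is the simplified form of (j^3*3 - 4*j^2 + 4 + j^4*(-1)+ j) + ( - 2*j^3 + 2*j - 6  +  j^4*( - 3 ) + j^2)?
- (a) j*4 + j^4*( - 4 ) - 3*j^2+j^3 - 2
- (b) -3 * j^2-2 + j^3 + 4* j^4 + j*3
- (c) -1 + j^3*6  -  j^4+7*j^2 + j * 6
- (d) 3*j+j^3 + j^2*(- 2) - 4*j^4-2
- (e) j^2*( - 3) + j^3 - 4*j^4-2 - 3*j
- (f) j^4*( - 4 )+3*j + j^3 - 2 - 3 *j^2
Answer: f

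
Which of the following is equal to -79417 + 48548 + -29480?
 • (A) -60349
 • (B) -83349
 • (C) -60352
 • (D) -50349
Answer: A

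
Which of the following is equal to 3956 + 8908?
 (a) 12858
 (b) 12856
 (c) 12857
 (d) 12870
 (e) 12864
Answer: e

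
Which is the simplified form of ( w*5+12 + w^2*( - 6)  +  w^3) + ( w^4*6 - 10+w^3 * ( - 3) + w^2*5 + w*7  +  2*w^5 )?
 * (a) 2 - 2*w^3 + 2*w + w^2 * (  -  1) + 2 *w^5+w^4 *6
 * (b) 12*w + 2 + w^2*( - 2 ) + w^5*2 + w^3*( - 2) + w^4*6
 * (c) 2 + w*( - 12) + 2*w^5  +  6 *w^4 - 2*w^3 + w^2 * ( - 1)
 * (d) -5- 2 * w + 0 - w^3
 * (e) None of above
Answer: e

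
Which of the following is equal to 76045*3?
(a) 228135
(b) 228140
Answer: a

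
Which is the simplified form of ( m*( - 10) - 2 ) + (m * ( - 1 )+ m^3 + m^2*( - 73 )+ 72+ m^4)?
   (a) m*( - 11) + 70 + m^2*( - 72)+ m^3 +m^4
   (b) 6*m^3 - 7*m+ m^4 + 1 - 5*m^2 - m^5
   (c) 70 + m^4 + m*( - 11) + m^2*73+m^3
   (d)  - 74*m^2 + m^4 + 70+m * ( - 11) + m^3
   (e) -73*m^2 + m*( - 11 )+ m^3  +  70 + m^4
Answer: e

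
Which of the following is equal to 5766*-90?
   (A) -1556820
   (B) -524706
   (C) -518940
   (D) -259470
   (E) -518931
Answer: C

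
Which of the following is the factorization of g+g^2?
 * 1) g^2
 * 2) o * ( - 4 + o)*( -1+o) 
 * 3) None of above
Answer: 3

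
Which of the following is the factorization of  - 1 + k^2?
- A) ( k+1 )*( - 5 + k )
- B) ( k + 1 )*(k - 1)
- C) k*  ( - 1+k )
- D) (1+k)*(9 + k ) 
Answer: B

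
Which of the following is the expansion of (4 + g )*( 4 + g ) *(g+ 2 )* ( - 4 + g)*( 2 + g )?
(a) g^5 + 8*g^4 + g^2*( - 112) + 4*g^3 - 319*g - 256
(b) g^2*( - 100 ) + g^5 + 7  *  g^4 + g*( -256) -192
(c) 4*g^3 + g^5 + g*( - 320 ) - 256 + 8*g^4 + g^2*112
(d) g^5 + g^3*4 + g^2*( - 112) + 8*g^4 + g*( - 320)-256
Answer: d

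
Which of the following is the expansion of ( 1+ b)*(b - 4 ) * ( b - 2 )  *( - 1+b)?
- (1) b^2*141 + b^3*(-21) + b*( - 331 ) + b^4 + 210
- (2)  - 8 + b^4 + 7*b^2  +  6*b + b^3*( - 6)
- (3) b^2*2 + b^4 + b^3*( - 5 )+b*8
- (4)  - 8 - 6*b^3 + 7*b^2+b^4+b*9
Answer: 2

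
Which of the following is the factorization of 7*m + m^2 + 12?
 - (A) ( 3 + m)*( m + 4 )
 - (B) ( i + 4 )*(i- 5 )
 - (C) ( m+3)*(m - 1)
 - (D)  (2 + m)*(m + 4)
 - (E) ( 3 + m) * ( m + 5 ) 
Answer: A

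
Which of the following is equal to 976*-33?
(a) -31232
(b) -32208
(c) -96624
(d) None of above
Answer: b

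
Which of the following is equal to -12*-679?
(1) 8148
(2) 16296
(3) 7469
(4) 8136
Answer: 1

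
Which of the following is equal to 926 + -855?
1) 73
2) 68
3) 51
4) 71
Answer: 4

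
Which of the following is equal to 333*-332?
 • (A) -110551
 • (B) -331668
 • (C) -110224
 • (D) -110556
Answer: D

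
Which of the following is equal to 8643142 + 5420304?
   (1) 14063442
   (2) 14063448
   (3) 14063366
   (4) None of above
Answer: 4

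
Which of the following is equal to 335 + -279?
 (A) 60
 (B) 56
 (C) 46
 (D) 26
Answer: B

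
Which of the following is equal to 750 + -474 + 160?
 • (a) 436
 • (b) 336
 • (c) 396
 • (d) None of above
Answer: a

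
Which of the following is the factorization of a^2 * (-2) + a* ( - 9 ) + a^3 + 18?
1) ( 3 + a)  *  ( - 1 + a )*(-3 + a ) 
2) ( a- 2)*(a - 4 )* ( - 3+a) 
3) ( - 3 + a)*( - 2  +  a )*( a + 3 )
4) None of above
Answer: 3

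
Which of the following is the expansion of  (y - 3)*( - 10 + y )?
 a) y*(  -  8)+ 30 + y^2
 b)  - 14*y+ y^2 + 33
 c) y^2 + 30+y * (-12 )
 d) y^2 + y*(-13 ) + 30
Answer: d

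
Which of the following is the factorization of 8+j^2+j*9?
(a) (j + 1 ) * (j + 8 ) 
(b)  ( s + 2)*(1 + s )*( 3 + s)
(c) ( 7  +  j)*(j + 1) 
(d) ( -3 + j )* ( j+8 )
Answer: a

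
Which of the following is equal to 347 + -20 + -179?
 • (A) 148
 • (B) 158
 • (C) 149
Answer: A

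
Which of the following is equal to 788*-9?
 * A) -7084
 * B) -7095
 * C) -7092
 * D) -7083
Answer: C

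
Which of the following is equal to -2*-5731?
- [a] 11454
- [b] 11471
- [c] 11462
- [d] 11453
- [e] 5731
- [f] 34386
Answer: c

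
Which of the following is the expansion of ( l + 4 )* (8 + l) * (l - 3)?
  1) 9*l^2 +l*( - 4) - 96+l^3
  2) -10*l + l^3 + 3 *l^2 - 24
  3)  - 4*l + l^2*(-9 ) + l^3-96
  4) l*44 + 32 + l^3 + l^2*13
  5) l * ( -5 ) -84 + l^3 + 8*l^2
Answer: 1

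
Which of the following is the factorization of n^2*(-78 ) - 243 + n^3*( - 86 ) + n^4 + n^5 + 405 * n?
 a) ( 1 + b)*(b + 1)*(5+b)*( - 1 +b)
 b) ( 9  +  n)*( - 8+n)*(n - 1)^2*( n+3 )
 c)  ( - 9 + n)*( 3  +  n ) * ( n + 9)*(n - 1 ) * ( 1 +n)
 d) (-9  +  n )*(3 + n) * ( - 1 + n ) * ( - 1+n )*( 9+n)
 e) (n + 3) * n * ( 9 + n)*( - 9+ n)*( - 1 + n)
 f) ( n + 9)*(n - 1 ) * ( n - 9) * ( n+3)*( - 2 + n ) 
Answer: d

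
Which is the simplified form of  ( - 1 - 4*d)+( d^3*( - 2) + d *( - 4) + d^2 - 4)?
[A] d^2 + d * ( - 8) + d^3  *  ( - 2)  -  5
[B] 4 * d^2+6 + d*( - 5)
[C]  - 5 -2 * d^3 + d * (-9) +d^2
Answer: A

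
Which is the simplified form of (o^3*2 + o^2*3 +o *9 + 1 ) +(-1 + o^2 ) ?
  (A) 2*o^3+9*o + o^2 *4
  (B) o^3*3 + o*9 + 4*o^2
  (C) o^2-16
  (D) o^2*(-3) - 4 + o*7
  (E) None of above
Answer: A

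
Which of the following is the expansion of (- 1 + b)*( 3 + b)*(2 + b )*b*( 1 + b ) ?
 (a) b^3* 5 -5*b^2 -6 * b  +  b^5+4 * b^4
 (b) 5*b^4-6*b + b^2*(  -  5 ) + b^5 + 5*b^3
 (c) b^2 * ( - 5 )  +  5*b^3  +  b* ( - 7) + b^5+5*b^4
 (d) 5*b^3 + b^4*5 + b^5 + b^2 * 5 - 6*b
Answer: b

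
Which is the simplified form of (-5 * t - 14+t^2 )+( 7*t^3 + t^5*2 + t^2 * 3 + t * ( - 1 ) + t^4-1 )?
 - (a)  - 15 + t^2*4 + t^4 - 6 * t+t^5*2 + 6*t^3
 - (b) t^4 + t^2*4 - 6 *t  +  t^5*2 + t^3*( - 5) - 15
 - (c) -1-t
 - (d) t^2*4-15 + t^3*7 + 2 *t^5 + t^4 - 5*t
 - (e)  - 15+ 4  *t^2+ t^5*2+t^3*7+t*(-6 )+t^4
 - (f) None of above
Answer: e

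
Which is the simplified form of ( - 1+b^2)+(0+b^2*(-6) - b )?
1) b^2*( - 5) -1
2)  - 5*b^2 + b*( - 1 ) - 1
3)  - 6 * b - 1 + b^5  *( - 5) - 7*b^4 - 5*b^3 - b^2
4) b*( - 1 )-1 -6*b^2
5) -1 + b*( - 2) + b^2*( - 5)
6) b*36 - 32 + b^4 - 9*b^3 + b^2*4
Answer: 2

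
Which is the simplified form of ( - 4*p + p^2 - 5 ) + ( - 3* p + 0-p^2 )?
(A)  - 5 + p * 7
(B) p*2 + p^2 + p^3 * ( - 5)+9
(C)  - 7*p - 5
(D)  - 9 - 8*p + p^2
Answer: C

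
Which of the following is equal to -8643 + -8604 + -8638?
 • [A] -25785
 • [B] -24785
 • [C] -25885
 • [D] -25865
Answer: C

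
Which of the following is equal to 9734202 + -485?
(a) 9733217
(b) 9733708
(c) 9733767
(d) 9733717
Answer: d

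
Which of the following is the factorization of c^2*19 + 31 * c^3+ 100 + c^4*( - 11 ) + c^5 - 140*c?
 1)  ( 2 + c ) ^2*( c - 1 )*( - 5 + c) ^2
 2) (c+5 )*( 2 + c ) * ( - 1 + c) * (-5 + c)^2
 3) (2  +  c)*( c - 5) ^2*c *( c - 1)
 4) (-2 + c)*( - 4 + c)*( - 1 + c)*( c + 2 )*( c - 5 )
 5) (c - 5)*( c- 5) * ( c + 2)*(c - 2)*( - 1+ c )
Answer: 5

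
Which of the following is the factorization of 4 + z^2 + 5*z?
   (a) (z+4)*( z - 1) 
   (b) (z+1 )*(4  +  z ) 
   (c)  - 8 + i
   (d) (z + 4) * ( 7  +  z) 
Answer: b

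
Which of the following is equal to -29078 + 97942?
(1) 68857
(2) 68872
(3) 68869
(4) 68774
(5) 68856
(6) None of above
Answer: 6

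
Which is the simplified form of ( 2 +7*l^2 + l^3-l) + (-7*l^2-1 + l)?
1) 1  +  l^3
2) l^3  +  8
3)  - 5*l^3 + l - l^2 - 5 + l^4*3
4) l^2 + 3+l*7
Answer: 1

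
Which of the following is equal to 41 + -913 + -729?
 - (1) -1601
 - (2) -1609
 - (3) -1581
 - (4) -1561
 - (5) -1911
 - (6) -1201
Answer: 1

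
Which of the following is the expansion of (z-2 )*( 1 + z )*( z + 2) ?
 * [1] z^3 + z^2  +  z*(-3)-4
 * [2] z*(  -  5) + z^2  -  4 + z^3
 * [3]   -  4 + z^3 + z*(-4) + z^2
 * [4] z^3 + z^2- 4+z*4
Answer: 3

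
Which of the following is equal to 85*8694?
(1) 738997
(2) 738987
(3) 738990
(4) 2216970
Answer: 3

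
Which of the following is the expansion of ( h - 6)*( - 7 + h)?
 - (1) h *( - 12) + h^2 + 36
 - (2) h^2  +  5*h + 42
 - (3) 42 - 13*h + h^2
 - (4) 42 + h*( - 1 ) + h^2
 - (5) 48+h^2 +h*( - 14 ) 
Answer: 3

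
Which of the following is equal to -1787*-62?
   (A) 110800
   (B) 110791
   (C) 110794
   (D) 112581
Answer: C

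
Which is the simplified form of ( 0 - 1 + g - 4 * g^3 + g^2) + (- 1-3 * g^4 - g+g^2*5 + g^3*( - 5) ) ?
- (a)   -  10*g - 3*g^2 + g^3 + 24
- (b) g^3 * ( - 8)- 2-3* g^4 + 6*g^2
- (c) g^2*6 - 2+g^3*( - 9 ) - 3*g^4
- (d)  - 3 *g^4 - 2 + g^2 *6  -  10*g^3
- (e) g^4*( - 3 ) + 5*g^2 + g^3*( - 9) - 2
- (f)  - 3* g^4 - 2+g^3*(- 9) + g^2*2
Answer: c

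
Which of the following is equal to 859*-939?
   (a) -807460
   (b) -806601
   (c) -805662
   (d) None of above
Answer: b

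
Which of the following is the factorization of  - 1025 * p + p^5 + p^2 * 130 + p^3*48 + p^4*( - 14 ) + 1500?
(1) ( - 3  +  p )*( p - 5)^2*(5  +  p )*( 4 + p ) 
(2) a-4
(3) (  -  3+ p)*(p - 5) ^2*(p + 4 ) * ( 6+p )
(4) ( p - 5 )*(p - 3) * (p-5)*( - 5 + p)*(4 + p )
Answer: 4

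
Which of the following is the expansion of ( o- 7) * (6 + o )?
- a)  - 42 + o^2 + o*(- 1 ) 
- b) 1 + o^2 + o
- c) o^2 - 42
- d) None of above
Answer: a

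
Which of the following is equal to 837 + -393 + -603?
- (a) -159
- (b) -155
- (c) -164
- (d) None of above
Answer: a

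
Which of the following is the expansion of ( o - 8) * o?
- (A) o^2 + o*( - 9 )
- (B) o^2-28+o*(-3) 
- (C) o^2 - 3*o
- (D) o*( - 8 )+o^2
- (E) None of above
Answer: D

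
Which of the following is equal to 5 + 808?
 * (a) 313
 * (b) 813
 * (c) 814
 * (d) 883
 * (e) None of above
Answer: b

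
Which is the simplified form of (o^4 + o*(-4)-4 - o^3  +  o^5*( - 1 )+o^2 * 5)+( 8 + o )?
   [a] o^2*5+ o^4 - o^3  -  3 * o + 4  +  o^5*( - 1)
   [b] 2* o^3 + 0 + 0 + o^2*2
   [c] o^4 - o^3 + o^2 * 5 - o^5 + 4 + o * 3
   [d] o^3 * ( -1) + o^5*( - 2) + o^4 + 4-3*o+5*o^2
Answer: a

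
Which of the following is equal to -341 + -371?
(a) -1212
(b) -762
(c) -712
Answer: c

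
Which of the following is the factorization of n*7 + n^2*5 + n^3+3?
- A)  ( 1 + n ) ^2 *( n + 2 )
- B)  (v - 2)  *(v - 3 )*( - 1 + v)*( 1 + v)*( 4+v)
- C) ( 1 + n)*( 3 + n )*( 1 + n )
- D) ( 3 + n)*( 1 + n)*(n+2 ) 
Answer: C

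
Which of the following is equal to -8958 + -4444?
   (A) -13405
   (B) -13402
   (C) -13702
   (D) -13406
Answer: B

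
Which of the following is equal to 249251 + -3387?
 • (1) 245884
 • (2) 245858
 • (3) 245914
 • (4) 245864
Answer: 4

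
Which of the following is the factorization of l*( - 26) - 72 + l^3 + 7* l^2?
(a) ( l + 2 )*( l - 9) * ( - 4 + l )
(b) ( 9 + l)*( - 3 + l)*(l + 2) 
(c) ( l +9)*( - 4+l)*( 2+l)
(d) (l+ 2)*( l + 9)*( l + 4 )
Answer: c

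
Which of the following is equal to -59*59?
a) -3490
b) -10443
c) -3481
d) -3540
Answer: c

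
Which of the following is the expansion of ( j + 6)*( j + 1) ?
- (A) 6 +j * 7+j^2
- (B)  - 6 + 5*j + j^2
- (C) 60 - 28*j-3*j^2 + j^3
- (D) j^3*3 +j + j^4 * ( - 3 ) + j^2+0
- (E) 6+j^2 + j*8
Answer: A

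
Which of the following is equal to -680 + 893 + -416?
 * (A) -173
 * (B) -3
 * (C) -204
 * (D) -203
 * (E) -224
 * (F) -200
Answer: D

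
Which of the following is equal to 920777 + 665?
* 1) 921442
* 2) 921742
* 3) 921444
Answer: 1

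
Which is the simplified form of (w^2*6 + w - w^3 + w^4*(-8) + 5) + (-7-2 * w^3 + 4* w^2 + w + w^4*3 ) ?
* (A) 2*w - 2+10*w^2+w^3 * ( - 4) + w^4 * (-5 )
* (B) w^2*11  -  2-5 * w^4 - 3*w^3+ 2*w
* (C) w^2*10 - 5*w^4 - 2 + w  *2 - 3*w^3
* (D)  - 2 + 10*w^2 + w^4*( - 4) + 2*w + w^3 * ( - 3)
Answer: C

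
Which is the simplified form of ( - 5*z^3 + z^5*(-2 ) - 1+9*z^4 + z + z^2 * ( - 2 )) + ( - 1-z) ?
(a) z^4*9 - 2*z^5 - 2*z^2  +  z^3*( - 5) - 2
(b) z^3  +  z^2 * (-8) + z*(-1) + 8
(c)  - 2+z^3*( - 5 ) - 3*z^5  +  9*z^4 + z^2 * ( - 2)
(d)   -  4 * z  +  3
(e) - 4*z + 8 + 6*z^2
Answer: a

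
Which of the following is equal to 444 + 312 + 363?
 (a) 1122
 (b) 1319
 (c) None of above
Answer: c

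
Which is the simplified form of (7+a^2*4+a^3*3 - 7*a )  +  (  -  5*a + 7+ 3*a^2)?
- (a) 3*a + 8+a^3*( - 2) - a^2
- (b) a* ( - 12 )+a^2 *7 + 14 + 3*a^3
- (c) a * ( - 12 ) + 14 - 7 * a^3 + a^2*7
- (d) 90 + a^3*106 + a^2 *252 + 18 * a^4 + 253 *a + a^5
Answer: b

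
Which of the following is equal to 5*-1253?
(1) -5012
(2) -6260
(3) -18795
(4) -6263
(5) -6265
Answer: 5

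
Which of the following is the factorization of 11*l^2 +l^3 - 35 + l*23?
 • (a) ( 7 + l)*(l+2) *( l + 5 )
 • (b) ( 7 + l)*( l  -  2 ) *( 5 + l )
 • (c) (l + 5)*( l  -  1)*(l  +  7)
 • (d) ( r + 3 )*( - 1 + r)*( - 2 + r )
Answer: c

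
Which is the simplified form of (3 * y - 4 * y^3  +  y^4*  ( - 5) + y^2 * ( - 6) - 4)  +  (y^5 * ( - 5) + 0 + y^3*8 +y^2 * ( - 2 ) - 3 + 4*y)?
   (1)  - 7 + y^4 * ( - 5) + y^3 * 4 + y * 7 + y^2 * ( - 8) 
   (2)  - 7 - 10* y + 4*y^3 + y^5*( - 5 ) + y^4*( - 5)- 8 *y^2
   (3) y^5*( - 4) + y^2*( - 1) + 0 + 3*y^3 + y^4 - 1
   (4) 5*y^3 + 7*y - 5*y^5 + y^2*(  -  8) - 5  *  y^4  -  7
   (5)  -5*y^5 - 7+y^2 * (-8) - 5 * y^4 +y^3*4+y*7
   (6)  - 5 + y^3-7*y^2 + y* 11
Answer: 5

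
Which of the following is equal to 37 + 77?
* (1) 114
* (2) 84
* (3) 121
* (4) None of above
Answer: 1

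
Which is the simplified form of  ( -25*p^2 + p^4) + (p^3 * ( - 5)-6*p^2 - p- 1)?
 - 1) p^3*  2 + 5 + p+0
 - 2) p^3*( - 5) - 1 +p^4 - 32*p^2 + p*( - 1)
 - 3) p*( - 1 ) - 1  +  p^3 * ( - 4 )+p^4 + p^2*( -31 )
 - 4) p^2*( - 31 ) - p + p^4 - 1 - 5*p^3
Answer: 4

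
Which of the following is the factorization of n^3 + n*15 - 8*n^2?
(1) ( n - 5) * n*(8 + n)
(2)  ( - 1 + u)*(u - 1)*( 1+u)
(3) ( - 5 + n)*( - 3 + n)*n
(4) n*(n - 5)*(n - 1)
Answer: 3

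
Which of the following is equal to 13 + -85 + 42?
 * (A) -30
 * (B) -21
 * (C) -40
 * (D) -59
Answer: A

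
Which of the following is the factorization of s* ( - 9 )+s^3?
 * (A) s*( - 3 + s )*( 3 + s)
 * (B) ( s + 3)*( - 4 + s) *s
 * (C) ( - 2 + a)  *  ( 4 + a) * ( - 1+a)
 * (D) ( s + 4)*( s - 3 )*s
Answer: A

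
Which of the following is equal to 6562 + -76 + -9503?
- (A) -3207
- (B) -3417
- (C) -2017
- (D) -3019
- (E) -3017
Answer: E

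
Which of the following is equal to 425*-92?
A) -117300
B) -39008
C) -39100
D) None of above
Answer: C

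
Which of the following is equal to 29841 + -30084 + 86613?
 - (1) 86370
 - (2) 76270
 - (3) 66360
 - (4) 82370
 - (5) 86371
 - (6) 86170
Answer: 1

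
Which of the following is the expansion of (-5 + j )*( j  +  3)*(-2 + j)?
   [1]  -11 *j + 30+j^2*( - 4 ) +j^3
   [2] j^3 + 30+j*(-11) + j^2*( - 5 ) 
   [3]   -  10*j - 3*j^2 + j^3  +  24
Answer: 1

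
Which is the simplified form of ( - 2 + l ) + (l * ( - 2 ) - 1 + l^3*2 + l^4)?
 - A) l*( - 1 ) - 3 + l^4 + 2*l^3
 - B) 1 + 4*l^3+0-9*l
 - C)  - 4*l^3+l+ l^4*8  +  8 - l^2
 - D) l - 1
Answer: A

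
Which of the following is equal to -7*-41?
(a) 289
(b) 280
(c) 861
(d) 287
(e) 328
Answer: d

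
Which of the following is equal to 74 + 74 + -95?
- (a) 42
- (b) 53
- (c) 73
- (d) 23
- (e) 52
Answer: b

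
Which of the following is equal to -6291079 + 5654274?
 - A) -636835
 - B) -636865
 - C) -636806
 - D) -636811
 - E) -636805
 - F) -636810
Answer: E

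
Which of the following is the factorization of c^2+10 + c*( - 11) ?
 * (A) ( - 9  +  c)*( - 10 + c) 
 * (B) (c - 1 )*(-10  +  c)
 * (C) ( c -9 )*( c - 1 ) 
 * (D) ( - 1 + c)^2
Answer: B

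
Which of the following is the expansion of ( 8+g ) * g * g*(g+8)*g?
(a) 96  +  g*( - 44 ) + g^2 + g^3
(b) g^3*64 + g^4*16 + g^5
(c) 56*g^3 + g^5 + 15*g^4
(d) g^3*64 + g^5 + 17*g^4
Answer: b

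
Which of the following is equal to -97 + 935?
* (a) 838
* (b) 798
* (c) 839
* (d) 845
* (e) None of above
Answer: a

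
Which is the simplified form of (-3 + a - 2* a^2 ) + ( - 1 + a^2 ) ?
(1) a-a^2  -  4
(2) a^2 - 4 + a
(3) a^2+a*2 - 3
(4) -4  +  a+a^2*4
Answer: 1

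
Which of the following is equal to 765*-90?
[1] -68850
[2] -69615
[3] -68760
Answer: 1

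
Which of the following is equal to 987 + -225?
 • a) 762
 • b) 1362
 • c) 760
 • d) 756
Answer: a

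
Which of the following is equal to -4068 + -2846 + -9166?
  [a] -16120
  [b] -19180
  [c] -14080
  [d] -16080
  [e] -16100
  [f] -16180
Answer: d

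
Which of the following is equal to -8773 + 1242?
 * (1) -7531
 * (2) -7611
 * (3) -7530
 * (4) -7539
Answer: 1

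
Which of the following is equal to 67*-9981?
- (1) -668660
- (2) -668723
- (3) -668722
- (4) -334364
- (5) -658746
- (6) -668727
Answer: 6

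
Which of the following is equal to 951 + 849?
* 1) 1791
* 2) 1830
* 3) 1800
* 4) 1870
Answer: 3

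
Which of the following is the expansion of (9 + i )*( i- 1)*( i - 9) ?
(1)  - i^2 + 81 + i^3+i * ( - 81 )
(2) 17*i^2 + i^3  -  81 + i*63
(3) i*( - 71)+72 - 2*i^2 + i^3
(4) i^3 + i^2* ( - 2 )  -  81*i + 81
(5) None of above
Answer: 1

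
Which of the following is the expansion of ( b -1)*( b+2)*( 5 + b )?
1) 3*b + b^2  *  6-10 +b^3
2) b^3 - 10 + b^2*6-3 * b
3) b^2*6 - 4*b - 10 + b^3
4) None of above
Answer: 1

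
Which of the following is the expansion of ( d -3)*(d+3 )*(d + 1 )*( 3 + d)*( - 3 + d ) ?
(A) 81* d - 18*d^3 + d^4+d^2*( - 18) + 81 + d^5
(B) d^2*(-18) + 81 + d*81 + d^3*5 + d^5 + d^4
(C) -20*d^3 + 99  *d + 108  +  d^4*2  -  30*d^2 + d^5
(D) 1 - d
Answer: A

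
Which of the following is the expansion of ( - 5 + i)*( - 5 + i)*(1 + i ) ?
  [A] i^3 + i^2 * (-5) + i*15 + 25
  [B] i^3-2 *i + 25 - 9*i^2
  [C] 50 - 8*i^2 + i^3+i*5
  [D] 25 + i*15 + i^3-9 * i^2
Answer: D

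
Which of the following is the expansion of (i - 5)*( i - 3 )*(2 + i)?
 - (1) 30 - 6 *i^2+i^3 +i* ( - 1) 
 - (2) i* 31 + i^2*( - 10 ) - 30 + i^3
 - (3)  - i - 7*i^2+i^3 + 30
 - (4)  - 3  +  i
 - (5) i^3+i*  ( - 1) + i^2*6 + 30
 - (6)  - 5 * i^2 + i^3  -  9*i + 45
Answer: 1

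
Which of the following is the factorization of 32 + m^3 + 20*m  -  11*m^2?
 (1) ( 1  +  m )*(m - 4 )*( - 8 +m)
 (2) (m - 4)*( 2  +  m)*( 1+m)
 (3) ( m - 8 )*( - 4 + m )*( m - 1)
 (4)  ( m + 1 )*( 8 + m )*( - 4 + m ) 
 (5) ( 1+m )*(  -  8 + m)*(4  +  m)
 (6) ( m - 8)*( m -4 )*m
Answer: 1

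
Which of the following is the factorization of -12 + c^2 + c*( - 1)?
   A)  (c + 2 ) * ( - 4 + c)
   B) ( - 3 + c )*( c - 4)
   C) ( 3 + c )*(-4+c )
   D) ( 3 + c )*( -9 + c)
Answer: C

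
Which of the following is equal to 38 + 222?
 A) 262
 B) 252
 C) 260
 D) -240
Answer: C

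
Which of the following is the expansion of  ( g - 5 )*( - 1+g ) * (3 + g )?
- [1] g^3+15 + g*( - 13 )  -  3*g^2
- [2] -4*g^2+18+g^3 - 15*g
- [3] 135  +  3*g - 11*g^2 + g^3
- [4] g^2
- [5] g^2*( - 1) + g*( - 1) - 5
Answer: 1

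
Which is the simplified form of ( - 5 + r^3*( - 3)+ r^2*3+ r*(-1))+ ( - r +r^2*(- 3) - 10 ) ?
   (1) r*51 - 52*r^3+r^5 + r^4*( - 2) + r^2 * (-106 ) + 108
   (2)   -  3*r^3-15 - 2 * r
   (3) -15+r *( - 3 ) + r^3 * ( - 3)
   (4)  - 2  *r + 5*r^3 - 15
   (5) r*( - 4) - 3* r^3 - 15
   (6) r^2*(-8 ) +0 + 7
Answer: 2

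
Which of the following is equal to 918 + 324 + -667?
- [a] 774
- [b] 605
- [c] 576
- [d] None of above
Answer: d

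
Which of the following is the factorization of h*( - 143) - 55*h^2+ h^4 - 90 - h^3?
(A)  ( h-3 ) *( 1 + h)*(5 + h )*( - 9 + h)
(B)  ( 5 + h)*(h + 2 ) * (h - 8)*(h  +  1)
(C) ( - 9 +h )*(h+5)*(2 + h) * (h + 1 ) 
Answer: C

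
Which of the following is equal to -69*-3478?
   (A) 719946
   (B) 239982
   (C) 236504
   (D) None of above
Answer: B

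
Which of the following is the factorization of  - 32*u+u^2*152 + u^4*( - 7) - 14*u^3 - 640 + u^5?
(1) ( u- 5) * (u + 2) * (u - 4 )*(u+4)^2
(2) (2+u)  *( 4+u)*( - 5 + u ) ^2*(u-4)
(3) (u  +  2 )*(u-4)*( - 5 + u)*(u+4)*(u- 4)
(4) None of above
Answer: 3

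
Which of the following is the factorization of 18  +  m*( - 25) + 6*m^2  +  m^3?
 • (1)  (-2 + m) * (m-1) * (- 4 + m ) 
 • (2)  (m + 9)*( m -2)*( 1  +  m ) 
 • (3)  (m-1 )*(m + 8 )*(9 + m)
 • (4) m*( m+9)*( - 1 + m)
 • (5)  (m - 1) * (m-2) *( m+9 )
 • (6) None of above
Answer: 5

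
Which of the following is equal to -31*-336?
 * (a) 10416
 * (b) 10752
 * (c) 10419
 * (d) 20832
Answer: a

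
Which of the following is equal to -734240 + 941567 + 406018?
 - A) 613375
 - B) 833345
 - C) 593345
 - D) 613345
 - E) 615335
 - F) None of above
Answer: D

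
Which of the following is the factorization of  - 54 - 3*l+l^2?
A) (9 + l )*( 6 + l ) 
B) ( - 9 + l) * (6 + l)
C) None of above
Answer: B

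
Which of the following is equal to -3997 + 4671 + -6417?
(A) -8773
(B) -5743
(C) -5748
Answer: B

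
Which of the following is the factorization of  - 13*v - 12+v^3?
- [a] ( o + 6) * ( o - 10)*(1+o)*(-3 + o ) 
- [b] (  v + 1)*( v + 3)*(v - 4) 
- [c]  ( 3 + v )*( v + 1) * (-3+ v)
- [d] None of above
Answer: b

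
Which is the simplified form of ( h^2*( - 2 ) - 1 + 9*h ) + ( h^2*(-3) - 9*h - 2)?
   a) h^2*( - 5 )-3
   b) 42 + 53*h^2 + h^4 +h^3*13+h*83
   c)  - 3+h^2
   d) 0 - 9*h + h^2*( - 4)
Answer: a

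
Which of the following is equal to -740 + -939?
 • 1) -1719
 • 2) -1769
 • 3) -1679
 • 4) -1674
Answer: 3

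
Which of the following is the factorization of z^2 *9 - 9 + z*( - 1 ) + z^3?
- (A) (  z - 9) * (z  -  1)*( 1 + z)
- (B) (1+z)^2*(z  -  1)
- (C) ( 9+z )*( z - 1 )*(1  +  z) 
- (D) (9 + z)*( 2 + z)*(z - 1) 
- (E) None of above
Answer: C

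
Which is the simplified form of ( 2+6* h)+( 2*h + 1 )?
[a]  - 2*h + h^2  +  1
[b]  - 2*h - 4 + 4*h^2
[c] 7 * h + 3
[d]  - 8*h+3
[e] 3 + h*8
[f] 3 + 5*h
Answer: e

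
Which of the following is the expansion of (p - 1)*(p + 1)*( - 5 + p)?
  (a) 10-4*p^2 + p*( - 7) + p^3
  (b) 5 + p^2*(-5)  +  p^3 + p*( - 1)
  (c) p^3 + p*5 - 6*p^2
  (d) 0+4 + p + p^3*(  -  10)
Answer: b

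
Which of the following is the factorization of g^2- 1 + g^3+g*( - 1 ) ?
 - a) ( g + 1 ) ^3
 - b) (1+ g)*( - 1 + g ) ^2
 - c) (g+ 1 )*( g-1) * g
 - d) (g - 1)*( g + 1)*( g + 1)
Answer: d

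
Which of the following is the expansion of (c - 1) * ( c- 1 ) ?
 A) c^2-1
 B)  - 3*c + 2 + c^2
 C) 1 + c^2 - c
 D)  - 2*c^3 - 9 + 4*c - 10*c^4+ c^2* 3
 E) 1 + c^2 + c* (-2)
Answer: E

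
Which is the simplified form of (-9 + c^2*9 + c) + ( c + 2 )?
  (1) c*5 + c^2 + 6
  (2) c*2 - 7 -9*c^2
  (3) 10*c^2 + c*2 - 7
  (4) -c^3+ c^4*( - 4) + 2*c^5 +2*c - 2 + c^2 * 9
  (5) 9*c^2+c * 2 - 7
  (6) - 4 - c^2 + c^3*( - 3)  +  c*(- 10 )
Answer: 5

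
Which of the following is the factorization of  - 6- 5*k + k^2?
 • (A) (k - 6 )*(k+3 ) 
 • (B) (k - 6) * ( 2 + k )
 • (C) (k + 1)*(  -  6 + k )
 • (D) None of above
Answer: C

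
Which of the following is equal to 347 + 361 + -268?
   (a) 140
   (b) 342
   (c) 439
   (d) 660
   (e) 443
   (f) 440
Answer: f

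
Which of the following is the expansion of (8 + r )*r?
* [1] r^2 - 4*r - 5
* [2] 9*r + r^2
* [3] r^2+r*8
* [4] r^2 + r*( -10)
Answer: 3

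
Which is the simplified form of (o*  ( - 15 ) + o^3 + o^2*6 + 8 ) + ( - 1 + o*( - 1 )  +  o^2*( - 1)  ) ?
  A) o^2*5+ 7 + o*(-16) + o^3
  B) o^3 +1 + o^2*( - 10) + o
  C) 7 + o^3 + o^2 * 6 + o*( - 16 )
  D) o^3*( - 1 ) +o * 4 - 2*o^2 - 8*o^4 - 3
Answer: A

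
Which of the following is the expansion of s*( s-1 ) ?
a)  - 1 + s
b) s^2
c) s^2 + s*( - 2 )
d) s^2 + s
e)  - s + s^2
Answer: e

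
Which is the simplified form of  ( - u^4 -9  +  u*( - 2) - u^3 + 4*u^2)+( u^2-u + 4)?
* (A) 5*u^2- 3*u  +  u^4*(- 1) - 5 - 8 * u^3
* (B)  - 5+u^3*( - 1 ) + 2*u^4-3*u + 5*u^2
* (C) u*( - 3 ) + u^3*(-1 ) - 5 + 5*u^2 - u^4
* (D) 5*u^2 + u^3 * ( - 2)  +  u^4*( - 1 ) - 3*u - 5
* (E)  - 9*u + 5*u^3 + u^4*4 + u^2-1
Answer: C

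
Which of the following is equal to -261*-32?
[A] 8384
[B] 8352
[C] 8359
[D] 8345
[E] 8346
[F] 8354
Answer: B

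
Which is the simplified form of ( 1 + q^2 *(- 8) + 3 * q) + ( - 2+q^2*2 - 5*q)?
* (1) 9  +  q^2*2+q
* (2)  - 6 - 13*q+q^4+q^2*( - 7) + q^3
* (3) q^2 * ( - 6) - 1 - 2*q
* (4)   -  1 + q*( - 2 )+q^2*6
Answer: 3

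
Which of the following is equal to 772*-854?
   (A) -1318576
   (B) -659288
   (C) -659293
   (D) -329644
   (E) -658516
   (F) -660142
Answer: B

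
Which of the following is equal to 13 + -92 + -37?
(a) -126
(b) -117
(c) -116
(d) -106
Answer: c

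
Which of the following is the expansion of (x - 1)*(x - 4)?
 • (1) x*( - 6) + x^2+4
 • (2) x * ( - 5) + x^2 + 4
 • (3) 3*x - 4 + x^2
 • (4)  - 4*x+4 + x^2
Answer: 2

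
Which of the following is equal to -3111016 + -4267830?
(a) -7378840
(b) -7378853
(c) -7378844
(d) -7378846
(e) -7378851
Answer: d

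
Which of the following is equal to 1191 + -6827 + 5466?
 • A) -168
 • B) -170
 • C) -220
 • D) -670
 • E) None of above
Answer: B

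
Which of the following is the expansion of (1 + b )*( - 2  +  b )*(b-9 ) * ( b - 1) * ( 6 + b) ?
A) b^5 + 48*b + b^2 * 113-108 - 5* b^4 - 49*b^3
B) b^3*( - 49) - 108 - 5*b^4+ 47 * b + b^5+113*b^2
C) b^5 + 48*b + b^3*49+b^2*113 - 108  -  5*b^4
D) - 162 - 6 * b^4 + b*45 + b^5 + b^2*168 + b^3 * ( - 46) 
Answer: A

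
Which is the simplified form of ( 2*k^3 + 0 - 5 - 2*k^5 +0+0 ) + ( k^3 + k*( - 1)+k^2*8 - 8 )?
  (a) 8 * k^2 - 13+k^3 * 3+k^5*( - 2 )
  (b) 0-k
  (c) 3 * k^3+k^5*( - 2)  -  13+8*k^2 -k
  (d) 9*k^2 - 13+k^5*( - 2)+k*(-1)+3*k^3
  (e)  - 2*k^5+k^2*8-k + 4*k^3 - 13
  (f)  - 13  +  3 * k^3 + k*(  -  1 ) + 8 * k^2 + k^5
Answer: c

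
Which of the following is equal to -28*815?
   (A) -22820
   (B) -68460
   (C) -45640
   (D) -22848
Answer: A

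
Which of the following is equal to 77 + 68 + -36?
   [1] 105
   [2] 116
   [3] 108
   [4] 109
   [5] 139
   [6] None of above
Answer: 4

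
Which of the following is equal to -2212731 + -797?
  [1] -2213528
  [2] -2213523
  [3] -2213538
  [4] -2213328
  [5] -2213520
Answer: 1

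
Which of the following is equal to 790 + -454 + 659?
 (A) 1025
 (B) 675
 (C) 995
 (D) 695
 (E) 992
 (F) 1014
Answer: C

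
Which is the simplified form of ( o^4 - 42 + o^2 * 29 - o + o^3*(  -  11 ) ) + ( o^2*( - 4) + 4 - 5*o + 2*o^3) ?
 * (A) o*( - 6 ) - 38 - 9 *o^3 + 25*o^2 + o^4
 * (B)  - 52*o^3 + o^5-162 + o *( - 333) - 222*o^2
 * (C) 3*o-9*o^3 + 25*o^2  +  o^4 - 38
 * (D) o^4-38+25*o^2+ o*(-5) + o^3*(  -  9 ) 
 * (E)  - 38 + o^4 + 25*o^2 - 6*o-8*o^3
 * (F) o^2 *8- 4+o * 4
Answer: A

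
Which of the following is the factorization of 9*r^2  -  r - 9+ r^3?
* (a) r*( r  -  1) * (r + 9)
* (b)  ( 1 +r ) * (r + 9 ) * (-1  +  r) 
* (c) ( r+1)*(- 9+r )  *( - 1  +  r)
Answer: b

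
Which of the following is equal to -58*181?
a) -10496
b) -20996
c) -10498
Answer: c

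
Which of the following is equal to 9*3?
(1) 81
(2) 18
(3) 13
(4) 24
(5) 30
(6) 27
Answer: 6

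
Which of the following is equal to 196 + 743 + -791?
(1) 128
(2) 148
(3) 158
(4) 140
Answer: 2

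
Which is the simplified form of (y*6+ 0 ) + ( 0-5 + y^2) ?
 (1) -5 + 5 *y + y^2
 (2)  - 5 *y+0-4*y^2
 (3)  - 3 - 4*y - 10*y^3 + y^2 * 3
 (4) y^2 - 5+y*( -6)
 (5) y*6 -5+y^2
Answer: 5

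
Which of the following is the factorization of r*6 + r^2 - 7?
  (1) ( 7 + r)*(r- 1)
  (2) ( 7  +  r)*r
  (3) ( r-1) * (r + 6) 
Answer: 1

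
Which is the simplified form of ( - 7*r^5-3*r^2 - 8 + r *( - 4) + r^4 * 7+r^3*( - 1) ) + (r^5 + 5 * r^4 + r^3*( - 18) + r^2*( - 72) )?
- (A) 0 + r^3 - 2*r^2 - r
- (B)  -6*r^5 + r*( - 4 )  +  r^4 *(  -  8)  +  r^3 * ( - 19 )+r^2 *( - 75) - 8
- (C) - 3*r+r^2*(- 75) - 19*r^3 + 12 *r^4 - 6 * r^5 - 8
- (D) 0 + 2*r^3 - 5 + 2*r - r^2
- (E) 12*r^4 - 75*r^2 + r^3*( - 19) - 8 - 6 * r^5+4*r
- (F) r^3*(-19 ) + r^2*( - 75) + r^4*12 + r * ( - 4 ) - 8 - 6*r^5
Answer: F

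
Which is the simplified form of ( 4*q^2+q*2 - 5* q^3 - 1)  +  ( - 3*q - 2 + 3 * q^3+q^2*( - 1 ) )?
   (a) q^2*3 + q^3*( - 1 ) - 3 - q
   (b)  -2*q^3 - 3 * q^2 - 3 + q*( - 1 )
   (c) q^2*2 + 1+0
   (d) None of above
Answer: d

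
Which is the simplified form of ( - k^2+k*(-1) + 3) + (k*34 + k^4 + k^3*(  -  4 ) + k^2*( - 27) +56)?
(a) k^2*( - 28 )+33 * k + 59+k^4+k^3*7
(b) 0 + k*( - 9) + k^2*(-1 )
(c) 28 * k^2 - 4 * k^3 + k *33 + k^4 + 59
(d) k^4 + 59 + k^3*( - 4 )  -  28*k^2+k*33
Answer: d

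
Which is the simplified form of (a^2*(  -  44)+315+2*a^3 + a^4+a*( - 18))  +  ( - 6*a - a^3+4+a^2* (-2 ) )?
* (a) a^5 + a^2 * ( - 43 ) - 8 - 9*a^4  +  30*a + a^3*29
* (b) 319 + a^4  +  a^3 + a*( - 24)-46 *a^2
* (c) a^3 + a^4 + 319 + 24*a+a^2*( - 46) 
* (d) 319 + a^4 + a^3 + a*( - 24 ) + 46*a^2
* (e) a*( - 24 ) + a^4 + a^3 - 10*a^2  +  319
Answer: b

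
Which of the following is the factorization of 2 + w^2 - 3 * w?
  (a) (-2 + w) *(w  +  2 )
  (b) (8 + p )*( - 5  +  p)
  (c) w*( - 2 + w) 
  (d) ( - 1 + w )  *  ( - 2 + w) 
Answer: d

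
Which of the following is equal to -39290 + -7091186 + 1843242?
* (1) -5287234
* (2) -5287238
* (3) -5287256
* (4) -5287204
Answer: 1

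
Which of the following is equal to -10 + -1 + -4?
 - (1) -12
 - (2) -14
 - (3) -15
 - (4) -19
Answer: 3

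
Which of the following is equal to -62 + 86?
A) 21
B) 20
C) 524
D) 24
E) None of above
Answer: D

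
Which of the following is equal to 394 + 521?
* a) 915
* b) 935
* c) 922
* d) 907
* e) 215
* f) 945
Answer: a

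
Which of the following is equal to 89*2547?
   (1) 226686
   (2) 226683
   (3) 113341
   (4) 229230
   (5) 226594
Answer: 2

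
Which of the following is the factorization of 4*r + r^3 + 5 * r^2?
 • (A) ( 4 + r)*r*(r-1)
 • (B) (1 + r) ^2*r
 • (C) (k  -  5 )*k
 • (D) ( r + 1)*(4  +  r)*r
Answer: D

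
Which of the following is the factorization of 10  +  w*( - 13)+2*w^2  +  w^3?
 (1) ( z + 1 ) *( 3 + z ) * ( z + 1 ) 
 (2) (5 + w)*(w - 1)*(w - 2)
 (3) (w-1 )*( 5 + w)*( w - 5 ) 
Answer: 2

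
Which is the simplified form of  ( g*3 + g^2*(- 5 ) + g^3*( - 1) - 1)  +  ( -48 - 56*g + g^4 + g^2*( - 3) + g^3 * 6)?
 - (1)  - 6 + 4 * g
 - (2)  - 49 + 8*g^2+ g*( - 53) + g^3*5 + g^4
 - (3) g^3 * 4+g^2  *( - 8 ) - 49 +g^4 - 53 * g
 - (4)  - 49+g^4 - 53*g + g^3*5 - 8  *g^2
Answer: 4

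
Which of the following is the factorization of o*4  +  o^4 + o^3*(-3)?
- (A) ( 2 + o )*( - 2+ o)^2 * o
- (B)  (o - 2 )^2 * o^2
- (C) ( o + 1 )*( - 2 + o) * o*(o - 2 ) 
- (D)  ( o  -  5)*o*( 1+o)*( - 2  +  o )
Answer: C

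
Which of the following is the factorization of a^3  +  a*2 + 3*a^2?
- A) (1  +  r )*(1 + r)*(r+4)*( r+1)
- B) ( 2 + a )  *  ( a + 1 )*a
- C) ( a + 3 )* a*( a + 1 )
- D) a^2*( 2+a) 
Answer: B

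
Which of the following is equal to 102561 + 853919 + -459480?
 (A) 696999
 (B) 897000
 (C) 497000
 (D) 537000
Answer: C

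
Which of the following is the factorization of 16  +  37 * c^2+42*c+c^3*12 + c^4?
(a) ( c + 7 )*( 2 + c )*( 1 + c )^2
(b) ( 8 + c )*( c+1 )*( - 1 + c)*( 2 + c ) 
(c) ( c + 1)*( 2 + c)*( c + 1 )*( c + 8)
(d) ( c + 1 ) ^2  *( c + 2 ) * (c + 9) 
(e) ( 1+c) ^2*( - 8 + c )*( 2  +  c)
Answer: c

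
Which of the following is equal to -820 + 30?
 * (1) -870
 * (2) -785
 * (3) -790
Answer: 3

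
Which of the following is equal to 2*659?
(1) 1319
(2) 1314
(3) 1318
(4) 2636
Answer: 3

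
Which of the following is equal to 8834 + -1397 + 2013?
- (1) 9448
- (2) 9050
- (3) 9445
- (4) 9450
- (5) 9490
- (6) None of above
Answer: 4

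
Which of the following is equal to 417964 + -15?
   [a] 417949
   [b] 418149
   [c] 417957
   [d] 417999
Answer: a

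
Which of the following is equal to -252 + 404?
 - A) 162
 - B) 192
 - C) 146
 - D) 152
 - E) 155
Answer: D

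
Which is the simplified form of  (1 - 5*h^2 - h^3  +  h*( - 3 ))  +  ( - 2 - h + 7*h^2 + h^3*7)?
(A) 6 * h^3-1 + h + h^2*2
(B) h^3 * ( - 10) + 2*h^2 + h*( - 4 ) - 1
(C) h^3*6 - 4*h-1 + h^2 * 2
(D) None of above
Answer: C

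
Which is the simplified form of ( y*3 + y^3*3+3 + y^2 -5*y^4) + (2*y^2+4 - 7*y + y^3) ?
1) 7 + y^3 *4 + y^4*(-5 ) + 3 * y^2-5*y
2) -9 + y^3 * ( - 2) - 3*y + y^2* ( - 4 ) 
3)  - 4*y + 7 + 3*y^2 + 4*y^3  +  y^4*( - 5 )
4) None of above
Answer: 3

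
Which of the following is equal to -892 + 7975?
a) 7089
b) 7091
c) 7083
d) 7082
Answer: c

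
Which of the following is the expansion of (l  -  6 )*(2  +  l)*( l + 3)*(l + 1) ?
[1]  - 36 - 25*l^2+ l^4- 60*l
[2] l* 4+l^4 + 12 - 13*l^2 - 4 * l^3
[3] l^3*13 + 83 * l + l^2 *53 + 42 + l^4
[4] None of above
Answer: 1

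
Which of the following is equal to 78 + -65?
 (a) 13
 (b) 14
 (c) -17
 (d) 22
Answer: a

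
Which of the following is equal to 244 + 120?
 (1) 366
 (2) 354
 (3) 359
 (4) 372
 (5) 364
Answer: 5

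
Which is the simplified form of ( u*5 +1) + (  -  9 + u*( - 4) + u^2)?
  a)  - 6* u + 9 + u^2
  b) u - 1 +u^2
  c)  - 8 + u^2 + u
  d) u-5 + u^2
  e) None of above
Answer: c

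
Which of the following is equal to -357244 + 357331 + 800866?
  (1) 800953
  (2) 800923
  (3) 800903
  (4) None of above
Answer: 1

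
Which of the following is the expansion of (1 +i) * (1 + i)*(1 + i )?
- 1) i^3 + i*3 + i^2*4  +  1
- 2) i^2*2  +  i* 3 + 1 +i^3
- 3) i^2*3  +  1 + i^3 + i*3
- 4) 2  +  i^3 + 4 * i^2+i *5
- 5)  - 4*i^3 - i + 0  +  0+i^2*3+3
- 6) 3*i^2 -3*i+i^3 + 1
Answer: 3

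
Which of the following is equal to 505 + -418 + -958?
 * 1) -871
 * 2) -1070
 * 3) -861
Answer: 1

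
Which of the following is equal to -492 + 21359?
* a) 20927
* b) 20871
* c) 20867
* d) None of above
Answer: c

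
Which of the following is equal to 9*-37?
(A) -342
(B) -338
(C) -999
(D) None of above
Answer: D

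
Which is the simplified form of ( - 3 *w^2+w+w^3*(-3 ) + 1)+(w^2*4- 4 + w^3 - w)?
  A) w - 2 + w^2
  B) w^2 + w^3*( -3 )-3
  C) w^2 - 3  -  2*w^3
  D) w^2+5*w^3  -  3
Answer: C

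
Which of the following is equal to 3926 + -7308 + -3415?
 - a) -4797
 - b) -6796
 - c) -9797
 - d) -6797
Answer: d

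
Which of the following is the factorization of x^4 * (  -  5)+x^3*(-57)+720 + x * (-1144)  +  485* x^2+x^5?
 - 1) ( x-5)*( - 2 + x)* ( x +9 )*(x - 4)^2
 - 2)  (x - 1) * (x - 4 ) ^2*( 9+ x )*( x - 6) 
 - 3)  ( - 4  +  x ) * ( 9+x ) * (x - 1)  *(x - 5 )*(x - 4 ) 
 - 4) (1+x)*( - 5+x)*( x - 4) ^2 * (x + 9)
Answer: 3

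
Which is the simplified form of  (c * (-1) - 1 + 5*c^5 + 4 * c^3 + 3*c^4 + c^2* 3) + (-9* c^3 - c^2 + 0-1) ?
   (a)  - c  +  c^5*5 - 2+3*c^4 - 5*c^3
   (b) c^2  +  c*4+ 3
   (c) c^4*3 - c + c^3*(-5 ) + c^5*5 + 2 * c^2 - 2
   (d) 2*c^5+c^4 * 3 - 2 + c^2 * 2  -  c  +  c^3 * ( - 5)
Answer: c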